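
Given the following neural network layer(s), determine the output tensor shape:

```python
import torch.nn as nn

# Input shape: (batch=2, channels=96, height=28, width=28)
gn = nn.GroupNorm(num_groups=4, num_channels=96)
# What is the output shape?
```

Input: (2, 96, 28, 28) -> Output: (2, 96, 28, 28)

Answer: (2, 96, 28, 28)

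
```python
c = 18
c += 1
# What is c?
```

Trace:
`c = 18` → c = 18
`c += 1` → c = 19
So c = 19

Answer: 19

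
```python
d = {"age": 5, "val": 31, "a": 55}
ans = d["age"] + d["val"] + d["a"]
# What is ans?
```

Trace:
`d = {"age": 5, "val": 31, "a": 55}` → d = {'age': 5, 'val': 31, 'a': 55}
`ans = d["age"] + d["val"] + d["a"]` → ans = 91
So ans = 91

Answer: 91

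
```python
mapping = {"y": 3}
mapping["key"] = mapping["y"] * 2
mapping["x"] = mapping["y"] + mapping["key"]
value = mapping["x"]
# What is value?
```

Trace:
`mapping = {"y": 3}` → mapping = {'y': 3}
`mapping["key"] = mapping["y"] * 2` → mapping = {'y': 3, 'key': 6}
`mapping["x"] = mapping["y"] + mapping["key"]` → mapping = {'y': 3, 'key': 6, 'x': 9}
`value = mapping["x"]` → value = 9
So value = 9

Answer: 9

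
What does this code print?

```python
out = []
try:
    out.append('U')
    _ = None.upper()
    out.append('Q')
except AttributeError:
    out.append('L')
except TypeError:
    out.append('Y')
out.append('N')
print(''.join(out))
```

Execution trace: 'U' (try body) → 'L' (except AttributeError) → 'N' (after the try/except). Output: ULN

Answer: ULN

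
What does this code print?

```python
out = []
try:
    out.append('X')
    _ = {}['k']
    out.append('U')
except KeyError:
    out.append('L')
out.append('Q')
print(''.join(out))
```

Execution trace: 'X' (try body) → 'L' (except KeyError) → 'Q' (after the try/except). Output: XLQ

Answer: XLQ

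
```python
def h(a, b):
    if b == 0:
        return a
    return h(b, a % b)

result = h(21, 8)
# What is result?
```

h(21, 8) -> h(8, 5) -> h(5, 3) -> h(3, 2) -> h(2, 1) -> h(1, 0) -> 1

Answer: 1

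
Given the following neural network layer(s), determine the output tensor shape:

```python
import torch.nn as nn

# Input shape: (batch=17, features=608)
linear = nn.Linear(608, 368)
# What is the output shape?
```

Input: (17, 608) -> Output: (17, 368)

Answer: (17, 368)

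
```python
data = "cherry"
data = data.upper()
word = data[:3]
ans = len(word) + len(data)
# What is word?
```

Trace:
`data = "cherry"` → data = 'cherry'
`data = data.upper()` → data = 'CHERRY'
`word = data[:3]` → word = 'CHE'
`ans = len(word) + len(data)` → ans = 9
So word = 'CHE'

Answer: 'CHE'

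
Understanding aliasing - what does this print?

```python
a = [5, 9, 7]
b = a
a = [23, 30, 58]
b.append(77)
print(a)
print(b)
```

Key concept: rebinding vs mutation: a is rebound to a new list, b still points at the original.
Step by step:
`a = [5, 9, 7]` → a = [5, 9, 7]
`b = a` → b = [5, 9, 7] (same object as a)
`a = [23, 30, 58]` → a = [23, 30, 58]
`b.append(77)` → b = [5, 9, 7, 77]
`print(a)` → prints [23, 30, 58]
`print(b)` → prints [5, 9, 7, 77]

Answer:
[23, 30, 58]
[5, 9, 7, 77]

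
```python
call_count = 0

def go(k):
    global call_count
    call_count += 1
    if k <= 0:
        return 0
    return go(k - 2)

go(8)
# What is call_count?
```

Linear recursion stepping by 2: 5 calls from k=8 down to ≤0.

Answer: 5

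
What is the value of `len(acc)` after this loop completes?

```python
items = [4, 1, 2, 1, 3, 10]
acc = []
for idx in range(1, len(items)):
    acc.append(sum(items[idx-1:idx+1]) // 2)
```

Number of 2-element averages
`acc` takes the values: [] → [2] → [2, 1] → [2, 1, 1] → [2, 1, 1, 2] → [2, 1, 1, 2, 6]
So `len(acc)` = 5

Answer: 5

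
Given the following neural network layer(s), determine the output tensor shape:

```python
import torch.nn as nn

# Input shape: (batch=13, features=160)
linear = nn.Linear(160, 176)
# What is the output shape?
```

Input: (13, 160) -> Output: (13, 176)

Answer: (13, 176)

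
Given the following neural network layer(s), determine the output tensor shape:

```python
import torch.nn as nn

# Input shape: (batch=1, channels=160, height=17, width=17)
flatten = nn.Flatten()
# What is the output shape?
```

Input: (1, 160, 17, 17) -> Output: (1, 46240)

Answer: (1, 46240)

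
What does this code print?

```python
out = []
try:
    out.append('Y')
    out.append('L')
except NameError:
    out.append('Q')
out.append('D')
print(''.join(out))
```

Execution trace: 'Y' (try body) → 'L' (try body, no exception) → 'D' (after the try/except). Output: YLD

Answer: YLD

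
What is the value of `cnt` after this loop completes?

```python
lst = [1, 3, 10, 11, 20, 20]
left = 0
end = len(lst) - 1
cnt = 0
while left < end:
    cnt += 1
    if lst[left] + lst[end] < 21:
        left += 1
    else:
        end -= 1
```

Steps to find pair summing to 21
`cnt` takes the values: 0 → 1 → 2 → 3 → 4 → 5

Answer: 5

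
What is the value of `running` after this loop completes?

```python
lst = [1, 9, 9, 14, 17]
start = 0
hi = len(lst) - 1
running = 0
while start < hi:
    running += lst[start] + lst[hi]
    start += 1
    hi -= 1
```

Sum of pairs from ends
`running` takes the values: 0 → 18 → 41

Answer: 41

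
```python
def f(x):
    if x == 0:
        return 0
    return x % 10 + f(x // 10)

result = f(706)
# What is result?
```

Sum of digits of 706: 6 + 0 + 7 = 13

Answer: 13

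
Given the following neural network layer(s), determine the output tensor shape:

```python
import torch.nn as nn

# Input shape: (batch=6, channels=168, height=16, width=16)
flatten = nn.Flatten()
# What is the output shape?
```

Input: (6, 168, 16, 16) -> Output: (6, 43008)

Answer: (6, 43008)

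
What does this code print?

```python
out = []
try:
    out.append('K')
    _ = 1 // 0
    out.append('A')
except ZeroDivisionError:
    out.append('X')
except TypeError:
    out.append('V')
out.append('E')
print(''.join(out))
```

Execution trace: 'K' (try body) → 'X' (except ZeroDivisionError) → 'E' (after the try/except). Output: KXE

Answer: KXE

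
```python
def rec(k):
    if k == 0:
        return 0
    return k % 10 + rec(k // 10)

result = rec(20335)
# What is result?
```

Sum of digits of 20335: 5 + 3 + 3 + 0 + 2 = 13

Answer: 13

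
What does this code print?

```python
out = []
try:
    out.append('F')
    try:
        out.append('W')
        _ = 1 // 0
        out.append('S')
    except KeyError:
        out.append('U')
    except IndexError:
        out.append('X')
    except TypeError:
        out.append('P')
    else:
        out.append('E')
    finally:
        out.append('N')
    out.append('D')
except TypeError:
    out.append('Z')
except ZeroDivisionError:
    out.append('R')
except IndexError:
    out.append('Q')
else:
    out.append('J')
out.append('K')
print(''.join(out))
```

Execution trace: 'F' (try body) → 'W' (inner try body) → 'N' (inner finally) → 'R' (except ZeroDivisionError) → 'K' (after the try/except). Output: FWNRK

Answer: FWNRK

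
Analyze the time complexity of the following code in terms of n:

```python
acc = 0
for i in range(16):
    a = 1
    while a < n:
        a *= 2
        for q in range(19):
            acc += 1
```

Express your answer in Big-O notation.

Each loop level contributes: 1 × log n × 1. Multiplying the contributions gives O(log n).

Answer: O(log n)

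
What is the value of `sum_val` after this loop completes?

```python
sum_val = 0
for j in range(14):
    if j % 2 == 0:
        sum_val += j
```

Sum of even numbers 0 to 13
`sum_val` takes the values: 0 → 2 → 6 → 12 → 20 → 30 → 42

Answer: 42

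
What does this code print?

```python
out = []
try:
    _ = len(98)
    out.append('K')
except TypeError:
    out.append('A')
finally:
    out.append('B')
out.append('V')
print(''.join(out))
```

Execution trace: 'A' (except TypeError) → 'B' (finally) → 'V' (after the try/except). Output: ABV

Answer: ABV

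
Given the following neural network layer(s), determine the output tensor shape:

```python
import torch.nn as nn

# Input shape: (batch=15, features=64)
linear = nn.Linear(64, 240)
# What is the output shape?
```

Input: (15, 64) -> Output: (15, 240)

Answer: (15, 240)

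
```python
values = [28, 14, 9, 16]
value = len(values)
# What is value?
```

Trace:
`values = [28, 14, 9, 16]` → values = [28, 14, 9, 16]
`value = len(values)` → value = 4
So value = 4

Answer: 4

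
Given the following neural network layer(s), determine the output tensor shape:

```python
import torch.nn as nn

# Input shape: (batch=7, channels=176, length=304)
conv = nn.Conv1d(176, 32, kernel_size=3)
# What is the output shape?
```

Input: (7, 176, 304) -> Output: (7, 32, 302)

Answer: (7, 32, 302)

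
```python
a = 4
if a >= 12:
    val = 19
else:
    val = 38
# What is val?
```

Trace:
`a = 4` → a = 4
`if a >= 12: ...` → a >= 12 is False, take else branch → val = 38
So val = 38

Answer: 38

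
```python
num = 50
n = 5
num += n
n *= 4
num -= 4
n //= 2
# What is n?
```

Trace:
`num = 50` → num = 50
`n = 5` → n = 5
`num += n` → num = 55
`n *= 4` → n = 20
`num -= 4` → num = 51
`n //= 2` → n = 10
So n = 10

Answer: 10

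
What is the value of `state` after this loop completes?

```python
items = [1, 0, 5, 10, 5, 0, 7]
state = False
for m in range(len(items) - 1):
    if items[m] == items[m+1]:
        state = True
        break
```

Check consecutive duplicates in [1, 0, 5, 10, 5, 0, 7]
`state` takes the values: False

Answer: False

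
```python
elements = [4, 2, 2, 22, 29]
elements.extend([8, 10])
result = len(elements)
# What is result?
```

Trace:
`elements = [4, 2, 2, 22, 29]` → elements = [4, 2, 2, 22, 29]
`elements.extend([8, 10])` → elements = [4, 2, 2, 22, 29, 8, 10]
`result = len(elements)` → result = 7
So result = 7

Answer: 7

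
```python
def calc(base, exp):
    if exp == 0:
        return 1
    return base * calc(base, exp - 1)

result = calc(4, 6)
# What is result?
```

calc(4, 6) = 4 * 4 * 4 * 4 * 4 * 4 = 4096

Answer: 4096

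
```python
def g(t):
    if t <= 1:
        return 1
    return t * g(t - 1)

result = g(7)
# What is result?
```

g(7) = 7 * 6 * 5 * 4 * 3 * 2 * 1 = 5040

Answer: 5040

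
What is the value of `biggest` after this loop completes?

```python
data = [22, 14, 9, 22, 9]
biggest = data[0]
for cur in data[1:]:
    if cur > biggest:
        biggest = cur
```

Maximum of [22, 14, 9, 22, 9]
`biggest` takes the values: 22

Answer: 22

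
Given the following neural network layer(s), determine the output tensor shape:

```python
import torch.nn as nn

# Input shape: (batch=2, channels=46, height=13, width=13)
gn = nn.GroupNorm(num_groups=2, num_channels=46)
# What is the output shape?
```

Input: (2, 46, 13, 13) -> Output: (2, 46, 13, 13)

Answer: (2, 46, 13, 13)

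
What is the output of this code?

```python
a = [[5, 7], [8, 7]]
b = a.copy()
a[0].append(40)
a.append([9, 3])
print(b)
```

Key concept: shallow copy with nested lists.
Step by step:
`a = [[5, 7], [8, 7]]` → a = [[5, 7], [8, 7]]
`b = a.copy()` → b = [[5, 7], [8, 7]]
`a[0].append(40)` → a = [[5, 7, 40], [8, 7]]; b = [[5, 7, 40], [8, 7]]
`a.append([9, 3])` → a = [[5, 7, 40], [8, 7], [9, 3]]
`print(b)` → prints [[5, 7, 40], [8, 7]]

Answer: [[5, 7, 40], [8, 7]]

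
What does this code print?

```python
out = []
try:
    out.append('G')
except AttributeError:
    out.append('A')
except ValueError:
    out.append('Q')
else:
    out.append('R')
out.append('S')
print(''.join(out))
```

Execution trace: 'G' (try body, no exception) → 'R' (else) → 'S' (after the try/except). Output: GRS

Answer: GRS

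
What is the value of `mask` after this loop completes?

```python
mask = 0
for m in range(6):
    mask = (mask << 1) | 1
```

Build 6 consecutive 1-bits: 0b111111
`mask` takes the values: 0 → 1 → 3 → 7 → 15 → 31 → 63

Answer: 63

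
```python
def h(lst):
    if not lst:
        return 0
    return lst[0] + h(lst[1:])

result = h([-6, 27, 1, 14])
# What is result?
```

(-6) + 27 + 1 + 14 + 0 = 36

Answer: 36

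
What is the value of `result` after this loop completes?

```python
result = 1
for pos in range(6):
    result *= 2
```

2^6 = 64
`result` takes the values: 1 → 2 → 4 → 8 → 16 → 32 → 64

Answer: 64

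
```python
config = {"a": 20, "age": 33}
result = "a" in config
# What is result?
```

Trace:
`config = {"a": 20, "age": 33}` → config = {'a': 20, 'age': 33}
`result = "a" in config` → result = True
So result = True

Answer: True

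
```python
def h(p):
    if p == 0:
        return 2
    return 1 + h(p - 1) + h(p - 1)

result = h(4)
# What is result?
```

h(p) = 1 + 2·h(p-1), h(0)=2. Closed form: (2+1)·2^4 - 1 = 47.

Answer: 47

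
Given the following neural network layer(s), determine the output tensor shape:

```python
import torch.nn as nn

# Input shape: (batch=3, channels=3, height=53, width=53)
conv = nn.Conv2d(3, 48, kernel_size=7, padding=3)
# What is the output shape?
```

Input: (3, 3, 53, 53) -> Output: (3, 48, 53, 53)

Answer: (3, 48, 53, 53)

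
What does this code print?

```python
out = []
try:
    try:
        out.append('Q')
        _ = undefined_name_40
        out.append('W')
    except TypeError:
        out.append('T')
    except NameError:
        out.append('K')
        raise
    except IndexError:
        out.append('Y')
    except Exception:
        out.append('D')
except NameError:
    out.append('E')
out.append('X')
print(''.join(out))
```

Execution trace: 'Q' (inner try body) → 'K' (inner except NameError) → 'E' (outer except NameError) → 'X' (after the try/except). Output: QKEX

Answer: QKEX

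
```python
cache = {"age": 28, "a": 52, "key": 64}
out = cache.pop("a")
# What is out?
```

Trace:
`cache = {"age": 28, "a": 52, "key": 64}` → cache = {'age': 28, 'a': 52, 'key': 64}
`out = cache.pop("a")` → cache = {'age': 28, 'key': 64}; out = 52
So out = 52

Answer: 52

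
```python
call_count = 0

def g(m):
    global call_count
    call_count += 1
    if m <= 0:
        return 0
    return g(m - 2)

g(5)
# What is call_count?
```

Linear recursion stepping by 2: 4 calls from m=5 down to ≤0.

Answer: 4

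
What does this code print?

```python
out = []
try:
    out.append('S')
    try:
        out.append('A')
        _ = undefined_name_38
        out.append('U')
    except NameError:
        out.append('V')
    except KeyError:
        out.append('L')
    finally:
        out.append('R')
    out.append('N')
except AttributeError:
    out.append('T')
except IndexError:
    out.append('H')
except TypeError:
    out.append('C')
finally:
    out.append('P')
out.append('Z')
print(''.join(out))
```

Execution trace: 'S' (try body) → 'A' (inner try body) → 'V' (inner except NameError) → 'R' (inner finally) → 'N' (try body, no exception) → 'P' (finally) → 'Z' (after the try/except). Output: SAVRNPZ

Answer: SAVRNPZ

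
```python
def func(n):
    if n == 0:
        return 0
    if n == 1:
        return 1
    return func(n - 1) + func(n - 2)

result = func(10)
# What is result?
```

Build up from base cases: func(0)=0, func(1)=1, func(2)=1, func(3)=2, func(4)=3, func(5)=5, func(6)=8, ..., func(10)=55

Answer: 55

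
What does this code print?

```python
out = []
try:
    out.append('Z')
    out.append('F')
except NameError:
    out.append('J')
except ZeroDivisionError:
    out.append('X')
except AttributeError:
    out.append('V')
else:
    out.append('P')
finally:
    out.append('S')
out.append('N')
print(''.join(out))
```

Execution trace: 'Z' (try body) → 'F' (try body, no exception) → 'P' (else) → 'S' (finally) → 'N' (after the try/except). Output: ZFPSN

Answer: ZFPSN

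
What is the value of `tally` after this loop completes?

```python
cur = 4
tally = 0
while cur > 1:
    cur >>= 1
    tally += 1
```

Count right shifts until 1
`tally` takes the values: 0 → 1 → 2

Answer: 2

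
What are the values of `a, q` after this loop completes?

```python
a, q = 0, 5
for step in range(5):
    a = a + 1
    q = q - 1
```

a goes 0→5, q goes 5→0
`a, q` takes the values: (0, 5) → (1, 5) → (1, 4) → (2, 4) → (2, 3) → (3, 3) → (3, 2) → (4, 2) → (4, 1) → (5, 1) → (5, 0)

Answer: 5, 0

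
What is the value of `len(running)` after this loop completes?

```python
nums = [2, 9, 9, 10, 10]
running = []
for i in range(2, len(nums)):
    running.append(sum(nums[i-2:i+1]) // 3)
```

Number of 3-element averages
`running` takes the values: [] → [6] → [6, 9] → [6, 9, 9]
So `len(running)` = 3

Answer: 3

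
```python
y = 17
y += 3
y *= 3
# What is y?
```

Trace:
`y = 17` → y = 17
`y += 3` → y = 20
`y *= 3` → y = 60
So y = 60

Answer: 60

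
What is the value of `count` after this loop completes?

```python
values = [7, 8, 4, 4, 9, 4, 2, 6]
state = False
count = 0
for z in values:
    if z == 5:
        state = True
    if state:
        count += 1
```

Count elements after first 5 in [7, 8, 4, 4, 9, 4, 2, 6]
`count` takes the values: 0

Answer: 0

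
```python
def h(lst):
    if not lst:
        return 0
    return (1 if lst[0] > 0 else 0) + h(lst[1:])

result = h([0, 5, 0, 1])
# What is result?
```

Count of positive elements in [0, 5, 0, 1] = 2

Answer: 2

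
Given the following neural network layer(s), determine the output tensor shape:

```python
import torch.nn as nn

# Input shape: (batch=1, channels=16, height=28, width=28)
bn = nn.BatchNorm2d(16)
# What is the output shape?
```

Input: (1, 16, 28, 28) -> Output: (1, 16, 28, 28)

Answer: (1, 16, 28, 28)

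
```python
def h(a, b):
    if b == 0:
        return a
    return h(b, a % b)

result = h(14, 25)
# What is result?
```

h(14, 25) -> h(25, 14) -> h(14, 11) -> h(11, 3) -> h(3, 2) -> h(2, 1) -> h(1, 0) -> 1

Answer: 1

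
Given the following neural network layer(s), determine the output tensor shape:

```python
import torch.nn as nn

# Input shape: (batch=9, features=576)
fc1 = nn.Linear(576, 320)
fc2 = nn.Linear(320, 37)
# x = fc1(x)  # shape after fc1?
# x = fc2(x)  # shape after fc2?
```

Input: (9, 576) -> after fc1: (9, 320) -> Output: (9, 37)

Answer: (9, 37)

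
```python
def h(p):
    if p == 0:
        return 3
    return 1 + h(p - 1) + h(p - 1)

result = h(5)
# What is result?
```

h(p) = 1 + 2·h(p-1), h(0)=3. Closed form: (3+1)·2^5 - 1 = 127.

Answer: 127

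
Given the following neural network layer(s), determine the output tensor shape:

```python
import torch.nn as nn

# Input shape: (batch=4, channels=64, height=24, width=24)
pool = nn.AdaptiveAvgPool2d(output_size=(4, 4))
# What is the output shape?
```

Input: (4, 64, 24, 24) -> Output: (4, 64, 4, 4)

Answer: (4, 64, 4, 4)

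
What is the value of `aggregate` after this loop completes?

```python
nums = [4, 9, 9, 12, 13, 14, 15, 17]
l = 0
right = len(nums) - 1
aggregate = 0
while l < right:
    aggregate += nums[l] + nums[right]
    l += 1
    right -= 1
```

Sum of pairs from ends
`aggregate` takes the values: 0 → 21 → 45 → 68 → 93

Answer: 93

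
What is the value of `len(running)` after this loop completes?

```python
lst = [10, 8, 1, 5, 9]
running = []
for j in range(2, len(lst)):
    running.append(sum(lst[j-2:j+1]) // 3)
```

Number of 3-element averages
`running` takes the values: [] → [6] → [6, 4] → [6, 4, 5]
So `len(running)` = 3

Answer: 3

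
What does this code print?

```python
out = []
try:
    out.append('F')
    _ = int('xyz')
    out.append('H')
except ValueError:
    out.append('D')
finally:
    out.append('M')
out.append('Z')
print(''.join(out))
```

Execution trace: 'F' (try body) → 'D' (except ValueError) → 'M' (finally) → 'Z' (after the try/except). Output: FDMZ

Answer: FDMZ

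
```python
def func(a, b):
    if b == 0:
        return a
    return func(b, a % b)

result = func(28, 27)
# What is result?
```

func(28, 27) -> func(27, 1) -> func(1, 0) -> 1

Answer: 1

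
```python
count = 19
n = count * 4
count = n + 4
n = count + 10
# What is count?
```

Trace:
`count = 19` → count = 19
`n = count * 4` → n = 76
`count = n + 4` → count = 80
`n = count + 10` → n = 90
So count = 80

Answer: 80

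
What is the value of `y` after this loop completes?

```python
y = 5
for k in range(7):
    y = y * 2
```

Multiply by 2, 7 times: 5 * 2^7 = 640
`y` takes the values: 5 → 10 → 20 → 40 → 80 → 160 → 320 → 640

Answer: 640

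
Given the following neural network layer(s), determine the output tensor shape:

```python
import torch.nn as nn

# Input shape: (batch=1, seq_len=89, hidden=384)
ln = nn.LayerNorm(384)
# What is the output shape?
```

Input: (1, 89, 384) -> Output: (1, 89, 384)

Answer: (1, 89, 384)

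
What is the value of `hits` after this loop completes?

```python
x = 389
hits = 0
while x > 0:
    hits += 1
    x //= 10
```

Count digits by repeated division by 10
`hits` takes the values: 0 → 1 → 2 → 3

Answer: 3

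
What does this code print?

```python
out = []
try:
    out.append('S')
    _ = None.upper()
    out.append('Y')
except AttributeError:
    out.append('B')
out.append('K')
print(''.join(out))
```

Execution trace: 'S' (try body) → 'B' (except AttributeError) → 'K' (after the try/except). Output: SBK

Answer: SBK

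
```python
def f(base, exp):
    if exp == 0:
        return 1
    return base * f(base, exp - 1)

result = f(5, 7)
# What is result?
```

f(5, 7) = 5 * 5 * 5 * 5 * 5 * 5 * 5 = 78125

Answer: 78125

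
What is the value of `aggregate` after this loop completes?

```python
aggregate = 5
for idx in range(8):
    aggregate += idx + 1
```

Start at 5, add 1 to 8 = 41
`aggregate` takes the values: 5 → 6 → 8 → 11 → 15 → 20 → 26 → 33 → 41

Answer: 41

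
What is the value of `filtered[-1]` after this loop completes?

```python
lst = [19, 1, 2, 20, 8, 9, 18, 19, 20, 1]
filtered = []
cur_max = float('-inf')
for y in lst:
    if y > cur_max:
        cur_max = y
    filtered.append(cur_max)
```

Running max ends at 20
`filtered` takes the values: [] → [19] → [19, 19] → [19, 19, 19] → [19, 19, 19, 20] → [19, 19, 19, 20, 20] → [19, 19, 19, 20, 20, 20] → [19, 19, 19, 20, 20, 20, 20] → [19, 19, 19, 20, 20, 20, 20, 20] → [19, 19, 19, 20, 20, 20, 20, 20, 20] → [19, 19, 19, 20, 20, 20, 20, 20, 20, 20]
So `filtered[-1]` = 20

Answer: 20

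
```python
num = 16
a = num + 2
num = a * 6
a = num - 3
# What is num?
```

Trace:
`num = 16` → num = 16
`a = num + 2` → a = 18
`num = a * 6` → num = 108
`a = num - 3` → a = 105
So num = 108

Answer: 108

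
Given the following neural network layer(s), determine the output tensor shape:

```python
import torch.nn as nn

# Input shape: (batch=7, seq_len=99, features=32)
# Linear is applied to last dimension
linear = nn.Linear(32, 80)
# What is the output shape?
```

Input: (7, 99, 32) -> Output: (7, 99, 80)

Answer: (7, 99, 80)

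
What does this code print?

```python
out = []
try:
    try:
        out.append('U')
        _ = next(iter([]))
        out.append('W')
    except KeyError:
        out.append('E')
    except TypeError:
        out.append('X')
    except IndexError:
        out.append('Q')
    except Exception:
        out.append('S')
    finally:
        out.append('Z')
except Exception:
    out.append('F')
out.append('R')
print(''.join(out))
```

Execution trace: 'U' (inner try body) → 'S' (inner except Exception) → 'Z' (inner finally) → 'R' (after the try/except). Output: USZR

Answer: USZR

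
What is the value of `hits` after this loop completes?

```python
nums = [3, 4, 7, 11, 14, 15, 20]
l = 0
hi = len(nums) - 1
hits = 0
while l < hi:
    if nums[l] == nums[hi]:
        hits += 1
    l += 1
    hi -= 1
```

Count matching pairs from ends
`hits` takes the values: 0

Answer: 0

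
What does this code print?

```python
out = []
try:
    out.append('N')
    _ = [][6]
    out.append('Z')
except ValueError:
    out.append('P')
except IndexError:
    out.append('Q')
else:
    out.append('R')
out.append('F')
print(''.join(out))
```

Execution trace: 'N' (try body) → 'Q' (except IndexError) → 'F' (after the try/except). Output: NQF

Answer: NQF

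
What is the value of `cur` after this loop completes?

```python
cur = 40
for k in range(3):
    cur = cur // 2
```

Halve 3 times: 40 // 2^3 = 5
`cur` takes the values: 40 → 20 → 10 → 5

Answer: 5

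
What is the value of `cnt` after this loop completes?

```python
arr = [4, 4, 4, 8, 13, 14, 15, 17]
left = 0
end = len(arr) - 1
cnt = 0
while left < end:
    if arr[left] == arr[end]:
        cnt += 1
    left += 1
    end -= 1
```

Count matching pairs from ends
`cnt` takes the values: 0

Answer: 0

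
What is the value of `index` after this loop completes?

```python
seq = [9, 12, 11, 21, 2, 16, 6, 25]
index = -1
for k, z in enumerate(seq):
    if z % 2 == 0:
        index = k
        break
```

First even number index in [9, 12, 11, 21, 2, 16, 6, 25]
`index` takes the values: -1 → 1

Answer: 1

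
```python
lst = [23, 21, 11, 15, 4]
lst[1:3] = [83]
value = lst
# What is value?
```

Trace:
`lst = [23, 21, 11, 15, 4]` → lst = [23, 21, 11, 15, 4]
`lst[1:3] = [83]` → lst = [23, 83, 15, 4]
`value = lst` → value = [23, 83, 15, 4]
So value = [23, 83, 15, 4]

Answer: [23, 83, 15, 4]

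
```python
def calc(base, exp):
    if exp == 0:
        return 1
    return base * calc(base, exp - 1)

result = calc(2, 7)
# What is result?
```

calc(2, 7) = 2 * 2 * 2 * 2 * 2 * 2 * 2 = 128

Answer: 128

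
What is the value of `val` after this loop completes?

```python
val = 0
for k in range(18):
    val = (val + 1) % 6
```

Increment mod 6, 18 times = 0
`val` takes the values: 0 → 1 → 2 → 3 → 4 → 5 → 0 → 1 → 2 → 3 → 4 → 5 → 0 → 1 → 2 → 3 → 4 → 5 → 0

Answer: 0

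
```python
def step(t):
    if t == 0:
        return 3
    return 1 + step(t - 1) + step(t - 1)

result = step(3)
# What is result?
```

step(t) = 1 + 2·step(t-1), step(0)=3. Closed form: (3+1)·2^3 - 1 = 31.

Answer: 31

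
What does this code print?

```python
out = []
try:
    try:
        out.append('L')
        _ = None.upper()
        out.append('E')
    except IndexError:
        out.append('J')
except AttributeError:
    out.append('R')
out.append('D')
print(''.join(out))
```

Execution trace: 'L' (try body) → 'R' (outer except AttributeError) → 'D' (after the try/except). Output: LRD

Answer: LRD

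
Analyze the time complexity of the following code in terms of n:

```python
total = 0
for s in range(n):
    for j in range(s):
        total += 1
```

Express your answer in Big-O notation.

Each loop level contributes: n × n. Multiplying the contributions gives O(n^2).

Answer: O(n^2)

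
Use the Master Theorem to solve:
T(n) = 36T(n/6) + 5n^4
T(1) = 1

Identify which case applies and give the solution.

a=36, b=6, f(n)=5n^4. log_6(36) = 2. Since c=4 > 2 and the regularity condition holds (36(n/6)^4 = (36/6^4)n^4 with 36/6^4 < 1), Case 3 applies: T(n) = Θ(f(n)) = O(n^4).

Answer: O(n^4) - Case 3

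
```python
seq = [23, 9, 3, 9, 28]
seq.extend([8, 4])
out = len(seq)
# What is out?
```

Trace:
`seq = [23, 9, 3, 9, 28]` → seq = [23, 9, 3, 9, 28]
`seq.extend([8, 4])` → seq = [23, 9, 3, 9, 28, 8, 4]
`out = len(seq)` → out = 7
So out = 7

Answer: 7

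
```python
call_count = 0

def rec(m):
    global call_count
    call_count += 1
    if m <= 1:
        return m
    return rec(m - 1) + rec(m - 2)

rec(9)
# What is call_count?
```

Calls(m) = 1 + Calls(m-1) + Calls(m-2); Calls(0)=Calls(1)=1. For m=9 this gives 109.

Answer: 109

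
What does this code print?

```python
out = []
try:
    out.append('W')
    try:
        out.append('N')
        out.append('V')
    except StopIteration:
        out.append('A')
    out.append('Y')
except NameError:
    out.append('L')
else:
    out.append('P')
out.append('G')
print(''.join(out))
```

Execution trace: 'W' (try body) → 'N' (inner try body) → 'V' (inner try body, no exception) → 'Y' (try body, no exception) → 'P' (else) → 'G' (after the try/except). Output: WNVYPG

Answer: WNVYPG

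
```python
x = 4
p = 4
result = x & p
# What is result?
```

Trace:
`x = 4` → x = 4
`p = 4` → p = 4
`result = x & p` → result = 4
So result = 4

Answer: 4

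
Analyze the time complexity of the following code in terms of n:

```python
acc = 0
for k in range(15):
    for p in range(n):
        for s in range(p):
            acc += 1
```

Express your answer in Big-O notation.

Each loop level contributes: 1 × n × n. Multiplying the contributions gives O(n^2).

Answer: O(n^2)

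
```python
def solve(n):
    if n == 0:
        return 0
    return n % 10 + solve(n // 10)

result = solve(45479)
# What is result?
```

Sum of digits of 45479: 9 + 7 + 4 + 5 + 4 = 29

Answer: 29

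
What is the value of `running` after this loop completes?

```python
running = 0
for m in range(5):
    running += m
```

Sum of 0 to 4 = 10
`running` takes the values: 0 → 1 → 3 → 6 → 10

Answer: 10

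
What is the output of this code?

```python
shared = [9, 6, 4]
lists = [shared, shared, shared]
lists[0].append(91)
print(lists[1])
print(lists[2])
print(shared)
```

Key concept: list of same reference.
Step by step:
`shared = [9, 6, 4]` → shared = [9, 6, 4]
`lists = [shared, shared, shared]` → lists = [[9, 6, 4], [9, 6, 4], [9, 6, 4]]
`lists[0].append(91)` → shared = [9, 6, 4, 91]; lists = [[9, 6, 4, 91], [9, 6, 4, 91], [9, 6, 4, 91]]
`print(lists[1])` → prints [9, 6, 4, 91]
`print(lists[2])` → prints [9, 6, 4, 91]
`print(shared)` → prints [9, 6, 4, 91]

Answer:
[9, 6, 4, 91]
[9, 6, 4, 91]
[9, 6, 4, 91]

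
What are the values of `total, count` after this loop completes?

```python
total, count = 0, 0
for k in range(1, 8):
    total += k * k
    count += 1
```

Sum of squares and count
`total, count` takes the values: (0, 0) → (1, 0) → (1, 1) → (5, 1) → (5, 2) → (14, 2) → (14, 3) → (30, 3) → (30, 4) → (55, 4) → (55, 5) → (91, 5) → (91, 6) → (140, 6) → (140, 7)

Answer: 140, 7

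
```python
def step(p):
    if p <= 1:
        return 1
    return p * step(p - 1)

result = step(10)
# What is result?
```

step(10) = 10 * 9 * 8 * 7 * 6 * 5 * 4 * 3 * 2 * 1 = 3628800

Answer: 3628800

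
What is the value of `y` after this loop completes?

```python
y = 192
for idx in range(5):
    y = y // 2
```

Halve 5 times: 192 // 2^5 = 6
`y` takes the values: 192 → 96 → 48 → 24 → 12 → 6

Answer: 6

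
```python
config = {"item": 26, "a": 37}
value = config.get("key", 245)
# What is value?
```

Trace:
`config = {"item": 26, "a": 37}` → config = {'item': 26, 'a': 37}
`value = config.get("key", 245)` → value = 245
So value = 245

Answer: 245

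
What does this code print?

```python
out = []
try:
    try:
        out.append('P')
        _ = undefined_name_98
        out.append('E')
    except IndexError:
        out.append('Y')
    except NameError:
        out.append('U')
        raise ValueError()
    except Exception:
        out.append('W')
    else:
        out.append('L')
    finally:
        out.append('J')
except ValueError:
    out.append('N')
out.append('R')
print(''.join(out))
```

Execution trace: 'P' (inner try body) → 'U' (inner except NameError) → 'J' (inner finally) → 'N' (outer except ValueError) → 'R' (after the try/except). Output: PUJNR

Answer: PUJNR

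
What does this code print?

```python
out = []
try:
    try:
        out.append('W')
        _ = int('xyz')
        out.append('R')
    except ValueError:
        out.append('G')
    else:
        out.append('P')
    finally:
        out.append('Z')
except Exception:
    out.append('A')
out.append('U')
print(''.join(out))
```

Execution trace: 'W' (inner try body) → 'G' (inner except ValueError) → 'Z' (inner finally) → 'U' (after the try/except). Output: WGZU

Answer: WGZU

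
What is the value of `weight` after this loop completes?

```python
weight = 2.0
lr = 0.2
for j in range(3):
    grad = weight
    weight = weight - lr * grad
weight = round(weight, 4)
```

Gradient descent: w = 2.0 * (1 - 0.2)^3
`weight` takes the values: 2.0 → 1.6 → 1.28 → 1.024

Answer: 1.024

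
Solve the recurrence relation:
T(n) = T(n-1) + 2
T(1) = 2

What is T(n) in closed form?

Unrolling: T(n) = T(1) + 2·(n-1) = 2 + 2(n-1) = 2n.

Answer: T(n) = 2n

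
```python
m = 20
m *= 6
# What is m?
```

Trace:
`m = 20` → m = 20
`m *= 6` → m = 120
So m = 120

Answer: 120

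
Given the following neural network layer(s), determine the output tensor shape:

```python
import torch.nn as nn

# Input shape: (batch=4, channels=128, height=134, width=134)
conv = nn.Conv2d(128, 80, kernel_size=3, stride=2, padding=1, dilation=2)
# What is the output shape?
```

Input: (4, 128, 134, 134) -> Output: (4, 80, 66, 66)

Answer: (4, 80, 66, 66)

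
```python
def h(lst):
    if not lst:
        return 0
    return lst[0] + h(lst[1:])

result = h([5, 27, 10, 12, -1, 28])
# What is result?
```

5 + 27 + 10 + 12 + (-1) + 28 + 0 = 81

Answer: 81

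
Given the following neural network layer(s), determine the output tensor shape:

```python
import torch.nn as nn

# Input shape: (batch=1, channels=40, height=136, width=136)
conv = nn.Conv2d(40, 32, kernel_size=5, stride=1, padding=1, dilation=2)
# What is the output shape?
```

Input: (1, 40, 136, 136) -> Output: (1, 32, 130, 130)

Answer: (1, 32, 130, 130)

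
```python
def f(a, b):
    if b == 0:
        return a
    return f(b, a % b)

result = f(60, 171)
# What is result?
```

f(60, 171) -> f(171, 60) -> f(60, 51) -> f(51, 9) -> f(9, 6) -> f(6, 3) -> f(3, 0) -> 3

Answer: 3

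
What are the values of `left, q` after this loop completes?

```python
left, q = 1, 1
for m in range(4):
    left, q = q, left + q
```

Fibonacci: after 4 iterations
`left, q` takes the values: (1, 1) → (1, 2) → (2, 3) → (3, 5) → (5, 8)

Answer: 5, 8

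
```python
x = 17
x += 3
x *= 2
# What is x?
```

Trace:
`x = 17` → x = 17
`x += 3` → x = 20
`x *= 2` → x = 40
So x = 40

Answer: 40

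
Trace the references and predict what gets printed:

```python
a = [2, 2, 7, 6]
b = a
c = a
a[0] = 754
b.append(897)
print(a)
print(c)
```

Key concept: multiple aliases.
Step by step:
`a = [2, 2, 7, 6]` → a = [2, 2, 7, 6]
`b = a` → b = [2, 2, 7, 6] (same object as a)
`c = a` → c = [2, 2, 7, 6] (same object as a, b)
`a[0] = 754` → a = [754, 2, 7, 6] (same object as b, c); b = [754, 2, 7, 6] (same object as a, c); c = [754, 2, 7, 6] (same object as a, b)
`b.append(897)` → a = [754, 2, 7, 6, 897] (same object as b, c); b = [754, 2, 7, 6, 897] (same object as a, c); c = [754, 2, 7, 6, 897] (same object as a, b)
`print(a)` → prints [754, 2, 7, 6, 897]
`print(c)` → prints [754, 2, 7, 6, 897]

Answer:
[754, 2, 7, 6, 897]
[754, 2, 7, 6, 897]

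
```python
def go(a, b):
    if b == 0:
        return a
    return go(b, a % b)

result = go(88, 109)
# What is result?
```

go(88, 109) -> go(109, 88) -> go(88, 21) -> go(21, 4) -> go(4, 1) -> go(1, 0) -> 1

Answer: 1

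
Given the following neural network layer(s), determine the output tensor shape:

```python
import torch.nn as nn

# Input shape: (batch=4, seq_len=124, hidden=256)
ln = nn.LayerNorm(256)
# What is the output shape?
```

Input: (4, 124, 256) -> Output: (4, 124, 256)

Answer: (4, 124, 256)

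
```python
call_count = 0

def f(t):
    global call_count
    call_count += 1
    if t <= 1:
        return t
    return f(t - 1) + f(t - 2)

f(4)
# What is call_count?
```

Calls(t) = 1 + Calls(t-1) + Calls(t-2); Calls(0)=Calls(1)=1. For t=4 this gives 9.

Answer: 9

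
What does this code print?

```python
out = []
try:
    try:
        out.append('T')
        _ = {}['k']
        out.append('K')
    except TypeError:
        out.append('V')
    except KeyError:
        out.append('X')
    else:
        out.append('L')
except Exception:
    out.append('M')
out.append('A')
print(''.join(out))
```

Execution trace: 'T' (inner try body) → 'X' (inner except KeyError) → 'A' (after the try/except). Output: TXA

Answer: TXA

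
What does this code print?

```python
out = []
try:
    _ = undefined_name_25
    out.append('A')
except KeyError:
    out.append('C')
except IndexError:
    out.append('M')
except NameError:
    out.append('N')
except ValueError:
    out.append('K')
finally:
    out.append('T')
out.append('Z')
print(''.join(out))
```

Execution trace: 'N' (except NameError) → 'T' (finally) → 'Z' (after the try/except). Output: NTZ

Answer: NTZ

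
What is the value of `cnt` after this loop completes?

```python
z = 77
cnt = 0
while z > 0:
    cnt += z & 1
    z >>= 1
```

Count set bits in 77 (binary: 0b1001101)
`cnt` takes the values: 0 → 1 → 2 → 3 → 4

Answer: 4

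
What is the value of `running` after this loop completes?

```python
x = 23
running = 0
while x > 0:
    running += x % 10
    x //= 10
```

Sum digits of 23
`running` takes the values: 0 → 3 → 5

Answer: 5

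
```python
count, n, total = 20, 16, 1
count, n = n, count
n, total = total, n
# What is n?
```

Trace:
`count, n, total = 20, 16, 1` → count = 20; n = 16; total = 1
`count, n = n, count` → count = 16; n = 20
`n, total = total, n` → n = 1; total = 20
So n = 1

Answer: 1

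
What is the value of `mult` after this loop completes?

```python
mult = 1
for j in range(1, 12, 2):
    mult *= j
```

Product of 1, 3, 5, ... up to 11
`mult` takes the values: 1 → 3 → 15 → 105 → 945 → 10395

Answer: 10395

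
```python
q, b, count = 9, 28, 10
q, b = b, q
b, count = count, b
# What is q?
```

Trace:
`q, b, count = 9, 28, 10` → q = 9; b = 28; count = 10
`q, b = b, q` → q = 28; b = 9
`b, count = count, b` → b = 10; count = 9
So q = 28

Answer: 28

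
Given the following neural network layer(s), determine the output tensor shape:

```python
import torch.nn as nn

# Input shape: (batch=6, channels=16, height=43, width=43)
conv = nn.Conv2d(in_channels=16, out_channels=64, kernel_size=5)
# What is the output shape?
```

Input: (6, 16, 43, 43) -> Output: (6, 64, 39, 39)

Answer: (6, 64, 39, 39)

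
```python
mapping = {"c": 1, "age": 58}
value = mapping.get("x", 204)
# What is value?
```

Trace:
`mapping = {"c": 1, "age": 58}` → mapping = {'c': 1, 'age': 58}
`value = mapping.get("x", 204)` → value = 204
So value = 204

Answer: 204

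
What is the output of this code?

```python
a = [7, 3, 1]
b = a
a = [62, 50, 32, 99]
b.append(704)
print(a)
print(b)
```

Key concept: rebinding vs mutation: a is rebound to a new list, b still points at the original.
Step by step:
`a = [7, 3, 1]` → a = [7, 3, 1]
`b = a` → b = [7, 3, 1] (same object as a)
`a = [62, 50, 32, 99]` → a = [62, 50, 32, 99]
`b.append(704)` → b = [7, 3, 1, 704]
`print(a)` → prints [62, 50, 32, 99]
`print(b)` → prints [7, 3, 1, 704]

Answer:
[62, 50, 32, 99]
[7, 3, 1, 704]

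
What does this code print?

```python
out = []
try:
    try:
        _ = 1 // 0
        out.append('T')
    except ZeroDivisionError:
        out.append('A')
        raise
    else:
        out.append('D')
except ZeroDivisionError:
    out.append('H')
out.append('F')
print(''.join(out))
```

Execution trace: 'A' (inner except ZeroDivisionError) → 'H' (outer except ZeroDivisionError) → 'F' (after the try/except). Output: AHF

Answer: AHF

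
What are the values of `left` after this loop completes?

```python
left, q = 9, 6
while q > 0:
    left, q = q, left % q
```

GCD of 9 and 6
`left` takes the values: 9 → 6 → 3

Answer: 3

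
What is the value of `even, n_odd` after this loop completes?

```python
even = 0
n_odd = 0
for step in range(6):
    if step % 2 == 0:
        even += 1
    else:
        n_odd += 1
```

Count evens and odds in range(6)
`even, n_odd` takes the values: (0, 0) → (1, 0) → (1, 1) → (2, 1) → (2, 2) → (3, 2) → (3, 3)

Answer: 3, 3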